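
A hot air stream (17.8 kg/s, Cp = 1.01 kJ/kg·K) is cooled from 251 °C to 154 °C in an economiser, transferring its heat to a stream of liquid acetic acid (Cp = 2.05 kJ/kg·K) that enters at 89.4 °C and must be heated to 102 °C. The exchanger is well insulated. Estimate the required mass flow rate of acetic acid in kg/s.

ṁ_c = 67.5 kg/s

Heat released by hot stream: Q = 17.8 × 1.01 × (251 − 154) = 1743.9 kJ/s
Energy balance on cold side (adiabatic exchanger): Q = ṁ_c·Cp_c·(T_c,out − T_c,in)
ṁ_c = 1743.9 / [2.05 × (102 − 89.4)] = 67.513 kg/s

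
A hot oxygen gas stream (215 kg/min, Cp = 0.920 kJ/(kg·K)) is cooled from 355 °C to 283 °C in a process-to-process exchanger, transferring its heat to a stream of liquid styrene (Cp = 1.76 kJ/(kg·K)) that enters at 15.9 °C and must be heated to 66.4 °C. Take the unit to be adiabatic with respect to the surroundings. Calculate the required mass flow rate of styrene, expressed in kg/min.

ṁ_c = 160 kg/min

Heat released by hot stream: Q = 215 × 0.920 × (355 − 283) = 14242 kJ/min
Energy balance on cold side (adiabatic exchanger): Q = ṁ_c·Cp_c·(T_c,out − T_c,in)
ṁ_c = 14242 / [1.76 × (66.4 − 15.9)] = 160.23 kg/min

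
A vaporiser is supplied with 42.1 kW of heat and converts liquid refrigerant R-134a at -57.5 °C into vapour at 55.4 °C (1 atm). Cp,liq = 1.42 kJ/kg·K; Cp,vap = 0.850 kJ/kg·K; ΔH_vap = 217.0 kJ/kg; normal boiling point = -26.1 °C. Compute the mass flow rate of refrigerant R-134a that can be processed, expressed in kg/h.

ṁ = 458 kg/h

Δh = 1.42×(-26.1−-57.5) + 217.0 + 0.850×(55.4−-26.1) = 330.86 kJ/kg
Q = 42.1 kW = 42.1 kJ/s = 151560 kJ/h
ṁ = Q/Δh = 151560 / 330.86 = 458.07 kg/h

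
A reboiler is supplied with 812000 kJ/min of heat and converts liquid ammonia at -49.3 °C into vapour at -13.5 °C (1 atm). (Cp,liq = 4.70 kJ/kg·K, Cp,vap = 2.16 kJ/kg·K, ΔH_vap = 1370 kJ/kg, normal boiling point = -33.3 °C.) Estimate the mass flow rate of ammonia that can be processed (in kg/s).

Δh = 4.70×(-33.3−-49.3) + 1370 + 2.16×(-13.5−-33.3) = 1488 kJ/kg
Q = 812000 kJ/min = 13533 kJ/s = 13533 kJ/s
ṁ = Q/Δh = 13533 / 1488 = 9.0952 kg/s

ṁ = 9.10 kg/s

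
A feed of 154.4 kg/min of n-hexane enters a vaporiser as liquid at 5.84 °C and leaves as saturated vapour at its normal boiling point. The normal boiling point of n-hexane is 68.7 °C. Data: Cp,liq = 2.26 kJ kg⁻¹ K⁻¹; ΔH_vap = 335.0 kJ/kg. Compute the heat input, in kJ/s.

Q = 1230 kJ/s

liquid 5.84→68.7 °C: 142.06 kJ/kg
vaporisation at 68.7 °C: 335 kJ/kg
Δh = 142.06 + 335 = 477.06 kJ/kg
Q = ṁ·Δh = 154.4 kg/min × 477.06 kJ/kg = 73659 kJ/min
|Q| = 1227.6 kW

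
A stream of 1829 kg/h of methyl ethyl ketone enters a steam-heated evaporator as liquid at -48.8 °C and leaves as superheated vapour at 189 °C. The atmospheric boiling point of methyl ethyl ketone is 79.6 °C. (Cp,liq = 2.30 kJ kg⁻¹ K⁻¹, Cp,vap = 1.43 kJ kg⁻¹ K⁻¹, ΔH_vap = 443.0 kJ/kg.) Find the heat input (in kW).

liquid -48.8→79.6 °C: 295.32 kJ/kg
vaporisation at 79.6 °C: 443 kJ/kg
vapour 79.6→189 °C: 156.44 kJ/kg
Δh = 295.32 + 443 + 156.44 = 894.76 kJ/kg
Q = ṁ·Δh = 1829 kg/h × 894.76 kJ/kg = 1.6365e+06 kJ/h
|Q| = 454.59 kW

Q = 455 kW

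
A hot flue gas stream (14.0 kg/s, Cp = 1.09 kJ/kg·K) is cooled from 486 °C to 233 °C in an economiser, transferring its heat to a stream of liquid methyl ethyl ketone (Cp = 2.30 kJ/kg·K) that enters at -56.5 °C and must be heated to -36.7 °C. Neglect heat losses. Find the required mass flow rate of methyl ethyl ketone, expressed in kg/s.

Heat released by hot stream: Q = 14.0 × 1.09 × (486 − 233) = 3860.8 kJ/s
Energy balance on cold side (adiabatic exchanger): Q = ṁ_c·Cp_c·(T_c,out − T_c,in)
ṁ_c = 3860.8 / [2.30 × (-36.7 − -56.5)] = 84.778 kg/s

ṁ_c = 84.8 kg/s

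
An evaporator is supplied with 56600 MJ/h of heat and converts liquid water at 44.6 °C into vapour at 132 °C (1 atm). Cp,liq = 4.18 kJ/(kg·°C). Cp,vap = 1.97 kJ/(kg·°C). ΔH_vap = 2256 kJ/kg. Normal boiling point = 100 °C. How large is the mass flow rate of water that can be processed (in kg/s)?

ṁ = 6.16 kg/s

Δh = 4.18×(100−44.6) + 2256 + 1.97×(132−100) = 2550.6 kJ/kg
Q = 56600 MJ/h = 15722 kJ/s = 15722 kJ/s
ṁ = Q/Δh = 15722 / 2550.6 = 6.1641 kg/s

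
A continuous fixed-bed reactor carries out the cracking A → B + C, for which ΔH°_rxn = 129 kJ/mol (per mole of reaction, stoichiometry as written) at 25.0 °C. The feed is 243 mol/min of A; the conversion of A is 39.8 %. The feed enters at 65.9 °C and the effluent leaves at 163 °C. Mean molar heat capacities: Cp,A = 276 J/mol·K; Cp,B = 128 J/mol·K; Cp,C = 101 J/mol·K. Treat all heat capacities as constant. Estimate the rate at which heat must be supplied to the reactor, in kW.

Q_in = 306 kW

Extent of reaction ξ = 0.398 × 243 = 96.714 mol/min
Reaction term: ξ·ΔH°_rxn = 96.714 × 129 = 12476 kJ/min
Sensible, feed 65.9→25 °C: -2743.1 kJ/min
Outlet flows (mol/min): A 146.29, B 96.714, C 96.714
Sensible, products 25→163 °C: 8628.1 kJ/min
Q = ΔH = 18361 kJ/min = 306.02 kW
Heat supplied = 306.02 kW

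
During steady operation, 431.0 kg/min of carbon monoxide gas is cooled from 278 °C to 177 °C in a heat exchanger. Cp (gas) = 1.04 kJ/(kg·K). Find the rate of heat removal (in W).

Q = ṁ·Cp·ΔT = 431.0 × 1.04 × (177 − 278) = -45272 kJ/min
Converting: 45272 / 60 s = 754.54 kW
Cooling duty = 754540 W

Q_c = 755000 W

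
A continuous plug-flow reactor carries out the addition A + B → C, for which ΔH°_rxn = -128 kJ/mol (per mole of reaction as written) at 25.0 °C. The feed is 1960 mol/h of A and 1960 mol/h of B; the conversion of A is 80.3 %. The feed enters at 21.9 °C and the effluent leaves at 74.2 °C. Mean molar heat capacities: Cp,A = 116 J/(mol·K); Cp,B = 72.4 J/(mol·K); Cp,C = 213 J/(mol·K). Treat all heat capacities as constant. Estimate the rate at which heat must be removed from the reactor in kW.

Extent of reaction ξ = 0.803 × 1960 = 1573.9 mol/h
Reaction term: ξ·ΔH°_rxn = 1573.9 × -128 = -201460 kJ/h
Sensible, feed 21.9→25 °C: 1144.7 kJ/h
Outlet flows (mol/h): A 386.12, B 386.12, C 1573.9
Sensible, products 25→74.2 °C: 20073 kJ/h
Q = ΔH = -180240 kJ/h = -50.066 kW
Heat removed = 50.066 kW

Q_out = 50.1 kW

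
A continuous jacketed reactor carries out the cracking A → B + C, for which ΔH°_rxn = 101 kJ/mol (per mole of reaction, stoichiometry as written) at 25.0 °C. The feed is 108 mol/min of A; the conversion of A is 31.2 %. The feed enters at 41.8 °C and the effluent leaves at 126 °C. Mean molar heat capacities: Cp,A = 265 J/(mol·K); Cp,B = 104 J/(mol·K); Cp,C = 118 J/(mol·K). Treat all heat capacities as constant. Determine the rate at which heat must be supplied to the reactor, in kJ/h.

Extent of reaction ξ = 0.312 × 108 = 33.696 mol/min
Reaction term: ξ·ΔH°_rxn = 33.696 × 101 = 3403.3 kJ/min
Sensible, feed 41.8→25 °C: -480.82 kJ/min
Outlet flows (mol/min): A 74.304, B 33.696, C 33.696
Sensible, products 25→126 °C: 2744.3 kJ/min
Q = ΔH = 5666.8 kJ/min = 94.446 kW
Heat supplied = 340010 kJ/h

Q_in = 340000 kJ/h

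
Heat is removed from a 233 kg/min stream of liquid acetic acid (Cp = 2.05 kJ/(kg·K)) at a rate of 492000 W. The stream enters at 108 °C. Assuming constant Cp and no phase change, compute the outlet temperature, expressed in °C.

Q = 492000 W = 29520 kJ/min
ΔT = Q/(ṁ·Cp) = 29520/(233×2.05) = 61.803 K
T_out = 108 − 61.803 = 46.197 °C

T_out = 46.2 °C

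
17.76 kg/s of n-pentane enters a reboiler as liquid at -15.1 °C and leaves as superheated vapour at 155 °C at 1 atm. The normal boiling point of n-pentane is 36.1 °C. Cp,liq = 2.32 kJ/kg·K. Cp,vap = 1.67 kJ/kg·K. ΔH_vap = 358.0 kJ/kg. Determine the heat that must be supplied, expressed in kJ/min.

Q = 720000 kJ/min

liquid -15.1→36.1 °C: 118.78 kJ/kg
vaporisation at 36.1 °C: 358 kJ/kg
vapour 36.1→155 °C: 198.56 kJ/kg
Δh = 118.78 + 358 + 198.56 = 675.35 kJ/kg
Q = ṁ·Δh = 17.76 kg/s × 675.35 kJ/kg = 11994 kJ/s
|Q| = 11994 kW = 719650 kJ/min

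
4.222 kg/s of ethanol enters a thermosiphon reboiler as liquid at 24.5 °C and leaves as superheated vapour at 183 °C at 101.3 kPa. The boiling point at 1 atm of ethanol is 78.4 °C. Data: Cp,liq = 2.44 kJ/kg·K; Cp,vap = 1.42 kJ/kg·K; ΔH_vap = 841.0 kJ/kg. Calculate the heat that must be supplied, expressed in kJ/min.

liquid 24.5→78.4 °C: 131.52 kJ/kg
vaporisation at 78.4 °C: 841 kJ/kg
vapour 78.4→183 °C: 148.53 kJ/kg
Δh = 131.52 + 841 + 148.53 = 1121 kJ/kg
Q = ṁ·Δh = 4.222 kg/s × 1121 kJ/kg = 4733.1 kJ/s
|Q| = 4733.1 kW = 283980 kJ/min

Q = 284000 kJ/min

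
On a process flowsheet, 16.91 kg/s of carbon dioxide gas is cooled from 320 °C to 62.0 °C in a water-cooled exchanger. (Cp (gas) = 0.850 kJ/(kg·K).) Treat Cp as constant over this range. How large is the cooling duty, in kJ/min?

Q = ṁ·Cp·ΔT = 16.91 × 0.850 × (62.0 − 320) = -3708.4 kJ/s
Cooling duty = 222500 kJ/min

Q_c = 223000 kJ/min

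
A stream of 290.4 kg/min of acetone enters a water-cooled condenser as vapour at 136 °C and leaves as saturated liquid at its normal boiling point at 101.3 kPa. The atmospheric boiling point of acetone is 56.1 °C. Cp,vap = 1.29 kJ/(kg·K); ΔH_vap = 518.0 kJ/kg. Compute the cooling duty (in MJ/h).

Q_c = 10800 MJ/h

vapour 136→56.1 °C: -103.07 kJ/kg
condensation at 56.1 °C: -518 kJ/kg
Δh = -103.07 + -518 = -621.07 kJ/kg
Q = ṁ·Δh = 290.4 kg/min × -621.07 kJ/kg = -180360 kJ/min
|Q| = 3006 kW = 10822 MJ/h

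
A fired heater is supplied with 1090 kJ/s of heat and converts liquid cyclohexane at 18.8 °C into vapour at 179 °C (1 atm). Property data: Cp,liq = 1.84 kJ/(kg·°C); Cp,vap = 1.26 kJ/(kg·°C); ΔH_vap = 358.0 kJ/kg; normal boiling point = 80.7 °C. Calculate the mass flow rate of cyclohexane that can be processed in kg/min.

Δh = 1.84×(80.7−18.8) + 358.0 + 1.26×(179−80.7) = 595.75 kJ/kg
Q = 1090 kJ/s = 1090 kJ/s = 65400 kJ/min
ṁ = Q/Δh = 65400 / 595.75 = 109.78 kg/min

ṁ = 110 kg/min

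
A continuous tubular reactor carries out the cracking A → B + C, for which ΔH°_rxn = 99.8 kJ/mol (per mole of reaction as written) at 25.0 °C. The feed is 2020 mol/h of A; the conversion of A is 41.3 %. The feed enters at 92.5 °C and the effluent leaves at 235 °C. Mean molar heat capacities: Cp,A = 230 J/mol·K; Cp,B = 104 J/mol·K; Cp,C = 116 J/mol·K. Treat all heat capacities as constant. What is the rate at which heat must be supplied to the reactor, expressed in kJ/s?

Extent of reaction ξ = 0.413 × 2020 = 834.26 mol/h
Reaction term: ξ·ΔH°_rxn = 834.26 × 99.8 = 83259 kJ/h
Sensible, feed 92.5→25 °C: -31360 kJ/h
Outlet flows (mol/h): A 1185.7, B 834.26, C 834.26
Sensible, products 25→235 °C: 95814 kJ/h
Q = ΔH = 147710 kJ/h = 41.031 kW
Heat supplied = 41.031 kJ/s

Q_in = 41.0 kJ/s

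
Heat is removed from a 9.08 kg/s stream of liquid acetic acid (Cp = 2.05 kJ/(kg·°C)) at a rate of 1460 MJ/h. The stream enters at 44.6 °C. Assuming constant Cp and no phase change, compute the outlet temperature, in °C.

Q = 1460 MJ/h = 405.56 kJ/s
ΔT = Q/(ṁ·Cp) = 405.56/(9.08×2.05) = 21.788 K
T_out = 44.6 − 21.788 = 22.812 °C

T_out = 22.8 °C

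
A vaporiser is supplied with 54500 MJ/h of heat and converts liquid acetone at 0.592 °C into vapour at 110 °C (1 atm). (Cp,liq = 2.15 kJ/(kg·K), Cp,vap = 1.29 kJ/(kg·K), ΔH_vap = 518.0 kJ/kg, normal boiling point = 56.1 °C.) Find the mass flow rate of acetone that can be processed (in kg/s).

ṁ = 21.4 kg/s

Δh = 2.15×(56.1−0.592) + 518.0 + 1.29×(110−56.1) = 706.87 kJ/kg
Q = 54500 MJ/h = 15139 kJ/s = 15139 kJ/s
ṁ = Q/Δh = 15139 / 706.87 = 21.417 kg/s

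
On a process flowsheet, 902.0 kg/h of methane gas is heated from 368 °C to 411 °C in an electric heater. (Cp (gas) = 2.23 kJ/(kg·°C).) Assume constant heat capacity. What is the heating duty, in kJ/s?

Q = 24.0 kJ/s

Q = ṁ·Cp·ΔT = 902.0 × 2.23 × (411 − 368) = 86493 kJ/h
Converting: 86493 / 3600 s = 24.026 kW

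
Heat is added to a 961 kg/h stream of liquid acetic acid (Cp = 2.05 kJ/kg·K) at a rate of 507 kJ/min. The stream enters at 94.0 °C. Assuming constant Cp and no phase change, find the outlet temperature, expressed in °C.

Q = 507 kJ/min = 30420 kJ/h
ΔT = Q/(ṁ·Cp) = 30420/(961×2.05) = 15.441 K
T_out = 94.0 + 15.441 = 109.44 °C

T_out = 109 °C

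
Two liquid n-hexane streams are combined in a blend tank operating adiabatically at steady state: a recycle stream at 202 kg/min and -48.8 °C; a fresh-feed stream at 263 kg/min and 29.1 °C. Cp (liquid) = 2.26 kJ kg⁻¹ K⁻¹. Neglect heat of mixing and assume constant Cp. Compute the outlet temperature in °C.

T_out = -4.74 °C

Adiabatic, steady state ⇒ Σ ṁᵢCp,ᵢ(T_out − Tᵢ) = 0
T_out = Σ ṁᵢCp,ᵢTᵢ / Σ ṁᵢCp,ᵢ
      = -4981.7 / 1050.9 = -4.7404 °C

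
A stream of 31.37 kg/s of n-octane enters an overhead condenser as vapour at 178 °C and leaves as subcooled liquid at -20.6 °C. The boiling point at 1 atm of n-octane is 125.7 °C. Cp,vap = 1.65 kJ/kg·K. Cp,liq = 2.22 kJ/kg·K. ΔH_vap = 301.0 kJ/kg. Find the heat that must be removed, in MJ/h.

vapour 178→125.7 °C: -86.295 kJ/kg
condensation at 125.7 °C: -301 kJ/kg
liquid 125.7→-20.6 °C: -324.79 kJ/kg
Δh = -86.295 + -301 + -324.79 = -712.08 kJ/kg
Q = ṁ·Δh = 31.37 kg/s × -712.08 kJ/kg = -22338 kJ/s
|Q| = 22338 kW = 80417 MJ/h

Q_c = 80400 MJ/h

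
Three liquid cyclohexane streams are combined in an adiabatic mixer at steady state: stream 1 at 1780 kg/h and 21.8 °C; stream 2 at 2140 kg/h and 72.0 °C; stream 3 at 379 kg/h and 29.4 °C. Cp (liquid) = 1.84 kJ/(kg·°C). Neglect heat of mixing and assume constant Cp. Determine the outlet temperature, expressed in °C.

Energy balance with Q = 0: Σ ṁᵢCp,ᵢ(T_out − Tᵢ) = 0
T_out = Σ ṁᵢCp,ᵢTᵢ / Σ ṁᵢCp,ᵢ
      = 375410 / 7910.2 = 47.459 °C

T_out = 47.5 °C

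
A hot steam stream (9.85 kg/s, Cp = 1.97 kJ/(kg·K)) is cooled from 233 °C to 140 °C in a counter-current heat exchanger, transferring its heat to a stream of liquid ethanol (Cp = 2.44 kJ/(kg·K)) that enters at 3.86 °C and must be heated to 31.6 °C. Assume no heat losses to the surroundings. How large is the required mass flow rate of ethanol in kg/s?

Heat released by hot stream: Q = 9.85 × 1.97 × (233 − 140) = 1804.6 kJ/s
Energy balance on cold side (adiabatic exchanger): Q = ṁ_c·Cp_c·(T_c,out − T_c,in)
ṁ_c = 1804.6 / [2.44 × (31.6 − 3.86)] = 26.662 kg/s

ṁ_c = 26.7 kg/s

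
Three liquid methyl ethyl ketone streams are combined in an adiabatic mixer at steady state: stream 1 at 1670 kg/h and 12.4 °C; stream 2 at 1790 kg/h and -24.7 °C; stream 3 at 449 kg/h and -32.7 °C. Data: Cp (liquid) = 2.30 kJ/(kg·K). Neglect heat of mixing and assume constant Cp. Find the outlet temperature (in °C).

T_out = -9.77 °C

Adiabatic, steady state ⇒ Σ ṁᵢCp,ᵢ(T_out − Tᵢ) = 0
T_out = Σ ṁᵢCp,ᵢTᵢ / Σ ṁᵢCp,ᵢ
      = -87831 / 8990.7 = -9.7691 °C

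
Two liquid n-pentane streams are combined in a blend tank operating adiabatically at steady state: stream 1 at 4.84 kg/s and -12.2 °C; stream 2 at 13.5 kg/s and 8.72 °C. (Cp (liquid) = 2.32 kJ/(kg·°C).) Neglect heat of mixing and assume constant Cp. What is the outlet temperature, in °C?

Energy balance with Q = 0: Σ ṁᵢCp,ᵢ(T_out − Tᵢ) = 0
Σ ṁᵢCp,ᵢTᵢ = 4.84×2.32×-12.2 + 13.5×2.32×8.72 = 136.12
Σ ṁᵢCp,ᵢ = 4.84×2.32 + 13.5×2.32 = 42.549
T_out = 136.12 / 42.549 = 3.1991 °C

T_out = 3.20 °C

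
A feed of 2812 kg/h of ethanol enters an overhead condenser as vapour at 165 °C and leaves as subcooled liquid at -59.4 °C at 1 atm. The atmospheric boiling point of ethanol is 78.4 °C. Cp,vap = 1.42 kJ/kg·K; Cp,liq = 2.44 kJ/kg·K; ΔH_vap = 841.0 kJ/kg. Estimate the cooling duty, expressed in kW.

Q_c = 1020 kW

vapour 165→78.4 °C: -122.97 kJ/kg
condensation at 78.4 °C: -841 kJ/kg
liquid 78.4→-59.4 °C: -336.23 kJ/kg
Δh = -122.97 + -841 + -336.23 = -1300.2 kJ/kg
Q = ṁ·Δh = 2812 kg/h × -1300.2 kJ/kg = -3.6562e+06 kJ/h
|Q| = 1015.6 kW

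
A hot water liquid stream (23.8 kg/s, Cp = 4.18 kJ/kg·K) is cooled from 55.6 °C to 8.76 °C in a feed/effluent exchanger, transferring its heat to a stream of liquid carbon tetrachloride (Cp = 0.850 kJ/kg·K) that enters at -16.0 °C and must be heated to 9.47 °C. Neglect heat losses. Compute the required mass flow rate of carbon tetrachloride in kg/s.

Heat released by hot stream: Q = 23.8 × 4.18 × (55.6 − 8.76) = 4659.8 kJ/s
Energy balance on cold side (adiabatic exchanger): Q = ṁ_c·Cp_c·(T_c,out − T_c,in)
ṁ_c = 4659.8 / [0.850 × (9.47 − -16.0)] = 215.24 kg/s

ṁ_c = 215 kg/s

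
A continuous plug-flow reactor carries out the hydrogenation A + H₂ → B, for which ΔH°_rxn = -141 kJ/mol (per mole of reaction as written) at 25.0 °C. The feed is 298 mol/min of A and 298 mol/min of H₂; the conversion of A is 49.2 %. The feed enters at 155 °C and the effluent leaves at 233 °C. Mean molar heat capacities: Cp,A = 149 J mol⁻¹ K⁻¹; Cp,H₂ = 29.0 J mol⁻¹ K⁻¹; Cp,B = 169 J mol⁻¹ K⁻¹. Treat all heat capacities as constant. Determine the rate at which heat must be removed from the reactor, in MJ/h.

Extent of reaction ξ = 0.492 × 298 = 146.62 mol/min
Reaction term: ξ·ΔH°_rxn = 146.62 × -141 = -20673 kJ/min
Sensible, feed 155→25 °C: -6895.7 kJ/min
Outlet flows (mol/min): A 151.38, H₂ 151.38, B 146.62
Sensible, products 25→233 °C: 10759 kJ/min
Q = ΔH = -16810 kJ/min = -280.16 kW
Heat removed = 1008.6 MJ/h

Q_out = 1010 MJ/h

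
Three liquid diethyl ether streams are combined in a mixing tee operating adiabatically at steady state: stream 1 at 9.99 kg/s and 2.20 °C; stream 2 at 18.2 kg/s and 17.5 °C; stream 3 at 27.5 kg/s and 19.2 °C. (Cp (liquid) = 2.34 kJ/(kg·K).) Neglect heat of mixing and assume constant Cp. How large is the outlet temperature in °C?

No heat crosses the boundary, so H_out = H_in.
Σ ṁᵢCp,ᵢTᵢ = 9.99×2.34×2.20 + 18.2×2.34×17.5 + 27.5×2.34×19.2 = 2032.2
Σ ṁᵢCp,ᵢ = 9.99×2.34 + 18.2×2.34 + 27.5×2.34 = 130.31
T_out = 2032.2 / 130.31 = 15.595 °C

T_out = 15.6 °C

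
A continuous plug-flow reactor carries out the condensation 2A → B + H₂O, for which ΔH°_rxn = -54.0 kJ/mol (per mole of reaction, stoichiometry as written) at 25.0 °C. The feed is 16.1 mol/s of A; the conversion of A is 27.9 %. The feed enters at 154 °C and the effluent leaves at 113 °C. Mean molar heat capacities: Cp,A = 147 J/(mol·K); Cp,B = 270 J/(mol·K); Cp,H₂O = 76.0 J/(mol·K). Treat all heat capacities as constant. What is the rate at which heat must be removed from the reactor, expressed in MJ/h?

Q_out = 749 MJ/h

Extent of reaction ξ = 0.279 × 16.1 / 2 = 2.246 mol/s
Reaction term: ξ·ΔH°_rxn = 2.246 × -54.0 = -121.28 kJ/s
Sensible, feed 154→25 °C: -305.3 kJ/s
Outlet flows (mol/s): A 11.608, B 2.246, H₂O 2.246
Sensible, products 25→113 °C: 218.55 kJ/s
Q = ΔH = -208.04 kJ/s = -208.04 kW
Heat removed = 748.94 MJ/h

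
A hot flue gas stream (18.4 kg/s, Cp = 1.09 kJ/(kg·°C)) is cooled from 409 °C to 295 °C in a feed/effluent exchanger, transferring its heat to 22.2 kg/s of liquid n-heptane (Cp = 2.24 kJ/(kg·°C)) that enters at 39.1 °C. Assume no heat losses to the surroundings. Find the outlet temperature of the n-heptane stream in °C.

Heat released by hot stream: Q = 18.4 × 1.09 × (409 − 295) = 2286.4 kJ/s
Energy balance on cold side (adiabatic exchanger): Q = ṁ_c·Cp_c·(T_c,out − T_c,in)
T_c,out = 39.1 + 2286.4/(22.2 × 2.24) = 85.078 °C

T_c,out = 85.1 °C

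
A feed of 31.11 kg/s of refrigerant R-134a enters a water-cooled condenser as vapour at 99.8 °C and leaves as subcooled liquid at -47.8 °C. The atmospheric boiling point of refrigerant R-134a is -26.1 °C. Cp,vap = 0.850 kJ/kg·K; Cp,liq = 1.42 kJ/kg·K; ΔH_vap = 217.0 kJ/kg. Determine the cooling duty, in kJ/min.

Q_c = 662000 kJ/min

vapour 99.8→-26.1 °C: -107.02 kJ/kg
condensation at -26.1 °C: -217 kJ/kg
liquid -26.1→-47.8 °C: -30.814 kJ/kg
Δh = -107.02 + -217 + -30.814 = -354.83 kJ/kg
Q = ṁ·Δh = 31.11 kg/s × -354.83 kJ/kg = -11039 kJ/s
|Q| = 11039 kW = 662320 kJ/min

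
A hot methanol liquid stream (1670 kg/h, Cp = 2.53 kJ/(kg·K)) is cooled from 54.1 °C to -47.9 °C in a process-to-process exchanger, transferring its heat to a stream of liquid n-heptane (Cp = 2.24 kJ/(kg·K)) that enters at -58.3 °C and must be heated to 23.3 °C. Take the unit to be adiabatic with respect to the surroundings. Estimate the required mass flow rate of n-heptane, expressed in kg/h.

ṁ_c = 2360 kg/h

Heat released by hot stream: Q = 1670 × 2.53 × (54.1 − -47.9) = 430960 kJ/h
Energy balance on cold side (adiabatic exchanger): Q = ṁ_c·Cp_c·(T_c,out − T_c,in)
ṁ_c = 430960 / [2.24 × (23.3 − -58.3)] = 2357.8 kg/h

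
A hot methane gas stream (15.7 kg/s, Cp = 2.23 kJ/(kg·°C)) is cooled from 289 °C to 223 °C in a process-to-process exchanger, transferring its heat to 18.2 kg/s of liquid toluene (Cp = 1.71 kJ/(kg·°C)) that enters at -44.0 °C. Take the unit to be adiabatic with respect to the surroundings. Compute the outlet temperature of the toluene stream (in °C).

Heat released by hot stream: Q = 15.7 × 2.23 × (289 − 223) = 2310.7 kJ/s
Energy balance on cold side (adiabatic exchanger): Q = ṁ_c·Cp_c·(T_c,out − T_c,in)
T_c,out = -44.0 + 2310.7/(18.2 × 1.71) = 30.247 °C

T_c,out = 30.2 °C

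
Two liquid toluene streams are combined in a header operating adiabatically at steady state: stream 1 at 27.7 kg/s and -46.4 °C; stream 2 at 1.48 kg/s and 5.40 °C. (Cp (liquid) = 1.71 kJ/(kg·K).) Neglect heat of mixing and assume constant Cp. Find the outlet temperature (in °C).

No heat crosses the boundary, so H_out = H_in.
T_out = Σ ṁᵢCp,ᵢTᵢ / Σ ṁᵢCp,ᵢ
      = -2184.2 / 49.898 = -43.773 °C

T_out = -43.8 °C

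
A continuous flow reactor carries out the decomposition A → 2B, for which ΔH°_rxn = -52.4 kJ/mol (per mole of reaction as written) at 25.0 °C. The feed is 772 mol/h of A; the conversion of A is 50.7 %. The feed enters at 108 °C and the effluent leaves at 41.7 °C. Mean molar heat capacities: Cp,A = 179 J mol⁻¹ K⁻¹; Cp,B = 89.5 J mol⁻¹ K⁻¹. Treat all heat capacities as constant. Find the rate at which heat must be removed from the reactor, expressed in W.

Q_out = 8240 W

Extent of reaction ξ = 0.507 × 772 = 391.4 mol/h
Reaction term: ξ·ΔH°_rxn = 391.4 × -52.4 = -20510 kJ/h
Sensible, feed 108→25 °C: -11470 kJ/h
Outlet flows (mol/h): A 380.6, B 782.81
Sensible, products 25→41.7 °C: 2307.7 kJ/h
Q = ΔH = -29671 kJ/h = -8.2421 kW
Heat removed = 8242.1 W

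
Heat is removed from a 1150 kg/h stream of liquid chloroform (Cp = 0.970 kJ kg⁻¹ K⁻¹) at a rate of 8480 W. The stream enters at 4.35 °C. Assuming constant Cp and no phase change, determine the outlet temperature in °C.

Q = 8480 W = 30528 kJ/h
ΔT = Q/(ṁ·Cp) = 30528/(1150×0.970) = 27.367 K
T_out = 4.35 − 27.367 = -23.017 °C

T_out = -23.0 °C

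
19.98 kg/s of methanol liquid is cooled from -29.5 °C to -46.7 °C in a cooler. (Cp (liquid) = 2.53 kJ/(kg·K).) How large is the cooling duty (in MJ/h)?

Q = ṁ·Cp·ΔT = 19.98 × 2.53 × (-46.7 − -29.5) = -869.45 kJ/s
Cooling duty = 3130 MJ/h

Q_c = 3130 MJ/h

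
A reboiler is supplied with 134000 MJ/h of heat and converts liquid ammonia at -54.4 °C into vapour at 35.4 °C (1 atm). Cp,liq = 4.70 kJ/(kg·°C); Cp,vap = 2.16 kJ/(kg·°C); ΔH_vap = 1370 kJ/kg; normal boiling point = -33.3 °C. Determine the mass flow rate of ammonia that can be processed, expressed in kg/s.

ṁ = 23.0 kg/s

Δh = 4.70×(-33.3−-54.4) + 1370 + 2.16×(35.4−-33.3) = 1617.6 kJ/kg
Q = 134000 MJ/h = 37222 kJ/s = 37222 kJ/s
ṁ = Q/Δh = 37222 / 1617.6 = 23.011 kg/s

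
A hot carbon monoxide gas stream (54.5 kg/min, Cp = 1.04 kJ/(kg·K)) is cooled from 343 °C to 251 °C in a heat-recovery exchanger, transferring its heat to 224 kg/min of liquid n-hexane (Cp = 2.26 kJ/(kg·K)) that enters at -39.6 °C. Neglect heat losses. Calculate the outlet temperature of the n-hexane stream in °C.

Heat released by hot stream: Q = 54.5 × 1.04 × (343 − 251) = 5214.6 kJ/min
Energy balance on cold side (adiabatic exchanger): Q = ṁ_c·Cp_c·(T_c,out − T_c,in)
T_c,out = -39.6 + 5214.6/(224 × 2.26) = -29.299 °C

T_c,out = -29.3 °C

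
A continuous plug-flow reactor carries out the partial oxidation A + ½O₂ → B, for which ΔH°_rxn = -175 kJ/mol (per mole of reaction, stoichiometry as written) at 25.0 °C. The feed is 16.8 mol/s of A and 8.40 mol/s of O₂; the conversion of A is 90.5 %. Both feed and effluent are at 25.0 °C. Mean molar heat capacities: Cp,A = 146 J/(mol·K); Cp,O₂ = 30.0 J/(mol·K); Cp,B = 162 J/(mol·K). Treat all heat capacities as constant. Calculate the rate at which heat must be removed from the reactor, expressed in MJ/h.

Q_out = 9580 MJ/h

Extent of reaction ξ = 0.905 × 16.8 = 15.204 mol/s
Reaction term: ξ·ΔH°_rxn = 15.204 × -175 = -2660.7 kJ/s
Q = ΔH = -2660.7 kJ/s = -2660.7 kW
Heat removed = 9578.5 MJ/h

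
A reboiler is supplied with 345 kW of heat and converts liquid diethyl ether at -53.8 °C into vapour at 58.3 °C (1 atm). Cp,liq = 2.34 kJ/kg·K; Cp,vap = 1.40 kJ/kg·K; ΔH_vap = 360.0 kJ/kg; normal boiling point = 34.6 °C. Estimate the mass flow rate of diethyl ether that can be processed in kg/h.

ṁ = 2070 kg/h

Δh = 2.34×(34.6−-53.8) + 360.0 + 1.40×(58.3−34.6) = 600.04 kJ/kg
Q = 345 kW = 345 kJ/s = 1.242e+06 kJ/h
ṁ = Q/Δh = 1.242e+06 / 600.04 = 2069.9 kg/h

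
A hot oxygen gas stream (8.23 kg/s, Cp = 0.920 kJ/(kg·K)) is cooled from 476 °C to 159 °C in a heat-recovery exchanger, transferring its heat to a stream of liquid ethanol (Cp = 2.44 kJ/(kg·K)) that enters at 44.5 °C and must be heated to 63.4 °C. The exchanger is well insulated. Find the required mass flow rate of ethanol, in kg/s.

ṁ_c = 52.0 kg/s

Heat released by hot stream: Q = 8.23 × 0.920 × (476 − 159) = 2400.2 kJ/s
Energy balance on cold side (adiabatic exchanger): Q = ṁ_c·Cp_c·(T_c,out − T_c,in)
ṁ_c = 2400.2 / [2.44 × (63.4 − 44.5)] = 52.047 kg/s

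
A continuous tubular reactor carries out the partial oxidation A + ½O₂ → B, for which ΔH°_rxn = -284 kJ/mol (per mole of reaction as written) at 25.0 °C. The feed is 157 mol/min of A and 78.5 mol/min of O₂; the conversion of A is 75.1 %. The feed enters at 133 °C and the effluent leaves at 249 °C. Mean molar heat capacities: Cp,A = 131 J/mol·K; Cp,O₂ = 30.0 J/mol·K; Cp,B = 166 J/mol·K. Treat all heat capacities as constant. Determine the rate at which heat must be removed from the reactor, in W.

Q_out = 505000 W

Extent of reaction ξ = 0.751 × 157 = 117.91 mol/min
Reaction term: ξ·ΔH°_rxn = 117.91 × -284 = -33486 kJ/min
Sensible, feed 133→25 °C: -2475.6 kJ/min
Outlet flows (mol/min): A 39.093, O₂ 19.547, B 117.91
Sensible, products 25→249 °C: 5662.8 kJ/min
Q = ΔH = -30298 kJ/min = -504.97 kW
Heat removed = 504970 W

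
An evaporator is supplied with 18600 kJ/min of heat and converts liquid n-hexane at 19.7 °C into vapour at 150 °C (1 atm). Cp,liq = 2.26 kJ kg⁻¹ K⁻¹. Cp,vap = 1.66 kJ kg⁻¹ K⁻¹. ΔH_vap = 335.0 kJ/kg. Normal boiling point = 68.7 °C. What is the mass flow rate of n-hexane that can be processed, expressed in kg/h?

Δh = 2.26×(68.7−19.7) + 335.0 + 1.66×(150−68.7) = 580.7 kJ/kg
Q = 18600 kJ/min = 310 kJ/s = 1.116e+06 kJ/h
ṁ = Q/Δh = 1.116e+06 / 580.7 = 1921.8 kg/h

ṁ = 1920 kg/h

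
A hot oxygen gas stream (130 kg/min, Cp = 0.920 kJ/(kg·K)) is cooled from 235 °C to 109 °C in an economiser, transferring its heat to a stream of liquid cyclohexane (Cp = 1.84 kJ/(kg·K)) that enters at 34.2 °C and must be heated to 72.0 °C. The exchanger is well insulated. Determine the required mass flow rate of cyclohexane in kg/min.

Heat released by hot stream: Q = 130 × 0.920 × (235 − 109) = 15070 kJ/min
Energy balance on cold side (adiabatic exchanger): Q = ṁ_c·Cp_c·(T_c,out − T_c,in)
ṁ_c = 15070 / [1.84 × (72.0 − 34.2)] = 216.67 kg/min

ṁ_c = 217 kg/min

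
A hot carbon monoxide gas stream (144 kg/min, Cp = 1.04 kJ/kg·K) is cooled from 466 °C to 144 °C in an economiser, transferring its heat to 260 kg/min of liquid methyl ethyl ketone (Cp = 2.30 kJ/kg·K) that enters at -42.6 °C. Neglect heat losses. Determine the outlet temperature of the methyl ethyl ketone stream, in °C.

Heat released by hot stream: Q = 144 × 1.04 × (466 − 144) = 48223 kJ/min
Energy balance on cold side (adiabatic exchanger): Q = ṁ_c·Cp_c·(T_c,out − T_c,in)
T_c,out = -42.6 + 48223/(260 × 2.30) = 38.04 °C

T_c,out = 38.0 °C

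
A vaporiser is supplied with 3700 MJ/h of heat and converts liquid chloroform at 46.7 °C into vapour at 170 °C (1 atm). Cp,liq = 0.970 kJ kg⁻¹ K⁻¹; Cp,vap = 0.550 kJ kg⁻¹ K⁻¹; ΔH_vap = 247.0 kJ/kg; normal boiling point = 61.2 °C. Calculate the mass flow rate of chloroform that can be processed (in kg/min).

ṁ = 192 kg/min

Δh = 0.970×(61.2−46.7) + 247.0 + 0.550×(170−61.2) = 320.9 kJ/kg
Q = 3700 MJ/h = 1027.8 kJ/s = 61667 kJ/min
ṁ = Q/Δh = 61667 / 320.9 = 192.16 kg/min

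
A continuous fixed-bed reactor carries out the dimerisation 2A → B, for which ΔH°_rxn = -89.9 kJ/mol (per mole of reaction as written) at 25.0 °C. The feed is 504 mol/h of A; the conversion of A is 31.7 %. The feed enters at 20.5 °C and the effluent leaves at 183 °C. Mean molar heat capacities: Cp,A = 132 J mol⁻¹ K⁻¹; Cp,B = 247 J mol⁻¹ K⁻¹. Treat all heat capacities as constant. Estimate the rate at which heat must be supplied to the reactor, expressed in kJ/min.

Extent of reaction ξ = 0.317 × 504 / 2 = 79.884 mol/h
Reaction term: ξ·ΔH°_rxn = 79.884 × -89.9 = -7181.6 kJ/h
Sensible, feed 20.5→25 °C: 299.38 kJ/h
Outlet flows (mol/h): A 344.23, B 79.884
Sensible, products 25→183 °C: 10297 kJ/h
Q = ΔH = 3414.7 kJ/h = 0.94852 kW
Heat supplied = 56.911 kJ/min

Q_in = 56.9 kJ/min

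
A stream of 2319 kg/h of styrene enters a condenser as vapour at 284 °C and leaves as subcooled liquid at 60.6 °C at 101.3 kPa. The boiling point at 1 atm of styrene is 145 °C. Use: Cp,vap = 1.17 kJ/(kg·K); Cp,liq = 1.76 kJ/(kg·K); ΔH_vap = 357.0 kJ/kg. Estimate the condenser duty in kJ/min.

Q_c = 25800 kJ/min

vapour 284→145 °C: -162.63 kJ/kg
condensation at 145 °C: -357 kJ/kg
liquid 145→60.6 °C: -148.54 kJ/kg
Δh = -162.63 + -357 + -148.54 = -668.17 kJ/kg
Q = ṁ·Δh = 2319 kg/h × -668.17 kJ/kg = -1.5495e+06 kJ/h
|Q| = 430.42 kW = 25825 kJ/min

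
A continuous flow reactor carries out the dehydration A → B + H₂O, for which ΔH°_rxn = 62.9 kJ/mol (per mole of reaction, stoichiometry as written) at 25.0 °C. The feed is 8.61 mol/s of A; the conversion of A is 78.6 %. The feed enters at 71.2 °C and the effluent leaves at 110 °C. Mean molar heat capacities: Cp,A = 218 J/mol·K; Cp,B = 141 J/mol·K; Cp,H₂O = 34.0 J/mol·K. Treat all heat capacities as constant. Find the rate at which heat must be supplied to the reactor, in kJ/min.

Extent of reaction ξ = 0.786 × 8.61 = 6.7675 mol/s
Reaction term: ξ·ΔH°_rxn = 6.7675 × 62.9 = 425.67 kJ/s
Sensible, feed 71.2→25 °C: -86.716 kJ/s
Outlet flows (mol/s): A 1.8425, B 6.7675, H₂O 6.7675
Sensible, products 25→110 °C: 134.81 kJ/s
Q = ΔH = 473.76 kJ/s = 473.76 kW
Heat supplied = 28426 kJ/min

Q_in = 28400 kJ/min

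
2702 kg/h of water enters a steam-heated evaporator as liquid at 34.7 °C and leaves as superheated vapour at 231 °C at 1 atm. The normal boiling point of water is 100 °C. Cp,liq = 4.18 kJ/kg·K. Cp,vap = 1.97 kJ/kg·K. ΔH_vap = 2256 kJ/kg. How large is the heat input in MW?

liquid 34.7→100 °C: 272.95 kJ/kg
vaporisation at 100 °C: 2256 kJ/kg
vapour 100→231 °C: 258.07 kJ/kg
Δh = 272.95 + 2256 + 258.07 = 2787 kJ/kg
Q = ṁ·Δh = 2702 kg/h × 2787 kJ/kg = 7.5305e+06 kJ/h
|Q| = 2091.8 kW = 2.0918 MW

Q = 2.09 MW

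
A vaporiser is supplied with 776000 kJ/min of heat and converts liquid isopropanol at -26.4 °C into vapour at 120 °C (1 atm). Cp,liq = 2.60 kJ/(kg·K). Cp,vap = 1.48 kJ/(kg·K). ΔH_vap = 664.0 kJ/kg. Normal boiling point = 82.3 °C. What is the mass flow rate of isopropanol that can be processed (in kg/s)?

Δh = 2.60×(82.3−-26.4) + 664.0 + 1.48×(120−82.3) = 1002.4 kJ/kg
Q = 776000 kJ/min = 12933 kJ/s = 12933 kJ/s
ṁ = Q/Δh = 12933 / 1002.4 = 12.902 kg/s

ṁ = 12.9 kg/s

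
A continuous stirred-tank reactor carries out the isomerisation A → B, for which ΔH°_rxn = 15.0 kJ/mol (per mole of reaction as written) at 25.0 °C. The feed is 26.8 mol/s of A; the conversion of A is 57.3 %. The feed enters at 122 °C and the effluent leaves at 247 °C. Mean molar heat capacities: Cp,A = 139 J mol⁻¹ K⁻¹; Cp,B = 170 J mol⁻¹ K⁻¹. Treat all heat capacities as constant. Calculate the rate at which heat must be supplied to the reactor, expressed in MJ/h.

Q_in = 2890 MJ/h

Extent of reaction ξ = 0.573 × 26.8 = 15.356 mol/s
Reaction term: ξ·ΔH°_rxn = 15.356 × 15.0 = 230.35 kJ/s
Sensible, feed 122→25 °C: -361.34 kJ/s
Outlet flows (mol/s): A 11.444, B 15.356
Sensible, products 25→247 °C: 932.68 kJ/s
Q = ΔH = 801.68 kJ/s = 801.68 kW
Heat supplied = 2886 MJ/h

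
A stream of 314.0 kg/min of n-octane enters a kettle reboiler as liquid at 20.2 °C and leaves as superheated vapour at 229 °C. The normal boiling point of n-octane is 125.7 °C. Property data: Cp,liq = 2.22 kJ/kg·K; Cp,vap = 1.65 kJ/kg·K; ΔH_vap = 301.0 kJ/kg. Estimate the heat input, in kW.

Q = 3690 kW

liquid 20.2→125.7 °C: 234.21 kJ/kg
vaporisation at 125.7 °C: 301 kJ/kg
vapour 125.7→229 °C: 170.44 kJ/kg
Δh = 234.21 + 301 + 170.44 = 705.65 kJ/kg
Q = ṁ·Δh = 314.0 kg/min × 705.65 kJ/kg = 221580 kJ/min
|Q| = 3692.9 kW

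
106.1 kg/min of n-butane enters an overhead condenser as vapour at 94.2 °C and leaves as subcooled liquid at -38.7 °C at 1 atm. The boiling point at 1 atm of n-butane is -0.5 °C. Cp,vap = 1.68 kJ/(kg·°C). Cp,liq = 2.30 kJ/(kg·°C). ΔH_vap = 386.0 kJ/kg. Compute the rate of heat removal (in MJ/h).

vapour 94.2→-0.5 °C: -159.1 kJ/kg
condensation at -0.5 °C: -386 kJ/kg
liquid -0.5→-38.7 °C: -87.86 kJ/kg
Δh = -159.1 + -386 + -87.86 = -632.96 kJ/kg
Q = ṁ·Δh = 106.1 kg/min × -632.96 kJ/kg = -67157 kJ/min
|Q| = 1119.3 kW = 4029.4 MJ/h

Q_c = 4030 MJ/h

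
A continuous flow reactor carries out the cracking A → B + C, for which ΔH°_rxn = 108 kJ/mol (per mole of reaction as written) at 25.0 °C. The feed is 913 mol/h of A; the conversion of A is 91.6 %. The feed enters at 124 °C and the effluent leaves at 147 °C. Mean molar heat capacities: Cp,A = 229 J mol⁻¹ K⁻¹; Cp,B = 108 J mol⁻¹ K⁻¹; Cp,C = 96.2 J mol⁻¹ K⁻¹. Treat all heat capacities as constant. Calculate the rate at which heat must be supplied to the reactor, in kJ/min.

Q_in = 1540 kJ/min

Extent of reaction ξ = 0.916 × 913 = 836.31 mol/h
Reaction term: ξ·ΔH°_rxn = 836.31 × 108 = 90321 kJ/h
Sensible, feed 124→25 °C: -20699 kJ/h
Outlet flows (mol/h): A 76.692, B 836.31, C 836.31
Sensible, products 25→147 °C: 22977 kJ/h
Q = ΔH = 92600 kJ/h = 25.722 kW
Heat supplied = 1543.3 kJ/min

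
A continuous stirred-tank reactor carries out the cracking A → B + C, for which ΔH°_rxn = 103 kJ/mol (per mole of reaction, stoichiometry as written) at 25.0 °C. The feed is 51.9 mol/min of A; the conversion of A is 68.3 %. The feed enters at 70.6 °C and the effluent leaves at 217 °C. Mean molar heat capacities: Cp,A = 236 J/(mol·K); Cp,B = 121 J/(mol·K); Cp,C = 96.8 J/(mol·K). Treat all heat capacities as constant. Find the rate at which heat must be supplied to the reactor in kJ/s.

Q_in = 88.7 kJ/s

Extent of reaction ξ = 0.683 × 51.9 = 35.448 mol/min
Reaction term: ξ·ΔH°_rxn = 35.448 × 103 = 3651.1 kJ/min
Sensible, feed 70.6→25 °C: -558.53 kJ/min
Outlet flows (mol/min): A 16.452, B 35.448, C 35.448
Sensible, products 25→217 °C: 2227.8 kJ/min
Q = ΔH = 5320.4 kJ/min = 88.674 kW
Heat supplied = 88.674 kJ/s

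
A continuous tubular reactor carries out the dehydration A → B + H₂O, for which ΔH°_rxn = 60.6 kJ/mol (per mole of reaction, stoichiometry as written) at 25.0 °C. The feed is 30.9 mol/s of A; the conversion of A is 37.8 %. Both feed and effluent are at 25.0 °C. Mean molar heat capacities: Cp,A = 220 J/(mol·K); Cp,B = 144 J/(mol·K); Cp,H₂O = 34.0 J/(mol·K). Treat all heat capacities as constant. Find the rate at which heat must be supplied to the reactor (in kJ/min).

Extent of reaction ξ = 0.378 × 30.9 = 11.68 mol/s
Reaction term: ξ·ΔH°_rxn = 11.68 × 60.6 = 707.82 kJ/s
Q = ΔH = 707.82 kJ/s = 707.82 kW
Heat supplied = 42469 kJ/min

Q_in = 42500 kJ/min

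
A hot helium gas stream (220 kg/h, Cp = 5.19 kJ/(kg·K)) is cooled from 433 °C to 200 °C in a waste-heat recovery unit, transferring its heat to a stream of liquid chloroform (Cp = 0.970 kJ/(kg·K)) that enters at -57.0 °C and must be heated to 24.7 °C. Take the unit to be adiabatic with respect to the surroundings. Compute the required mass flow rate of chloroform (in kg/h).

ṁ_c = 3360 kg/h

Heat released by hot stream: Q = 220 × 5.19 × (433 − 200) = 266040 kJ/h
Energy balance on cold side (adiabatic exchanger): Q = ṁ_c·Cp_c·(T_c,out − T_c,in)
ṁ_c = 266040 / [0.970 × (24.7 − -57.0)] = 3357 kg/h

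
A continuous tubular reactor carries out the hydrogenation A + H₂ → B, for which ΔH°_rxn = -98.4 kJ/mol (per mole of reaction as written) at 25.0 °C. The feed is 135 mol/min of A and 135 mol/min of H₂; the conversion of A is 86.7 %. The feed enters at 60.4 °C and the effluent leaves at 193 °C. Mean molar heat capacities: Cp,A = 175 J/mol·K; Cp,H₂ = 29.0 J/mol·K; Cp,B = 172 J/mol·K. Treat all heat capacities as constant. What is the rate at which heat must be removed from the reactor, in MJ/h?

Q_out = 510 MJ/h

Extent of reaction ξ = 0.867 × 135 = 117.05 mol/min
Reaction term: ξ·ΔH°_rxn = 117.05 × -98.4 = -11517 kJ/min
Sensible, feed 60.4→25 °C: -974.92 kJ/min
Outlet flows (mol/min): A 17.955, H₂ 17.955, B 117.05
Sensible, products 25→193 °C: 3997.5 kJ/min
Q = ΔH = -8494.7 kJ/min = -141.58 kW
Heat removed = 509.68 MJ/h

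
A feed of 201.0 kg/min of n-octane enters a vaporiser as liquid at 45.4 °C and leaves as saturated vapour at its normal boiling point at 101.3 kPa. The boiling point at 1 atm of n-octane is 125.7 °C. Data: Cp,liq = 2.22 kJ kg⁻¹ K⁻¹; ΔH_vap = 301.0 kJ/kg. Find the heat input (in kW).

Q = 1610 kW

liquid 45.4→125.7 °C: 178.27 kJ/kg
vaporisation at 125.7 °C: 301 kJ/kg
Δh = 178.27 + 301 = 479.27 kJ/kg
Q = ṁ·Δh = 201.0 kg/min × 479.27 kJ/kg = 96332 kJ/min
|Q| = 1605.5 kW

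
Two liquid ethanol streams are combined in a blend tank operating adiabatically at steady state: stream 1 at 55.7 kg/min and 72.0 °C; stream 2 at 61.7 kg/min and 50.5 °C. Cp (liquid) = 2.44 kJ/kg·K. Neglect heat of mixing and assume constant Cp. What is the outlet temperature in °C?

Adiabatic, steady state ⇒ Σ ṁᵢCp,ᵢ(T_out − Tᵢ) = 0
Σ ṁᵢCp,ᵢTᵢ = 55.7×2.44×72.0 + 61.7×2.44×50.5 = 17388
Σ ṁᵢCp,ᵢ = 55.7×2.44 + 61.7×2.44 = 286.46
T_out = 17388 / 286.46 = 60.701 °C

T_out = 60.7 °C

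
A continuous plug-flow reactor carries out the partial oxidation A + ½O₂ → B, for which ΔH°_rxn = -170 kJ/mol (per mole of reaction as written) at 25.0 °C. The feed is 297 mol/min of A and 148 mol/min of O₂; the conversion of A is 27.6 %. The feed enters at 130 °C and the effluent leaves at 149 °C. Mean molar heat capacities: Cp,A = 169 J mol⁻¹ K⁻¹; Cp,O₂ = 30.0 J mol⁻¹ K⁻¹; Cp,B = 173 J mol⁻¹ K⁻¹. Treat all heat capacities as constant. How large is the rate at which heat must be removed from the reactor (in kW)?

Extent of reaction ξ = 0.276 × 297 = 81.972 mol/min
Reaction term: ξ·ΔH°_rxn = 81.972 × -170 = -13935 kJ/min
Sensible, feed 130→25 °C: -5736.5 kJ/min
Outlet flows (mol/min): A 215.03, O₂ 107.01, B 81.972
Sensible, products 25→149 °C: 6662.7 kJ/min
Q = ΔH = -13009 kJ/min = -216.82 kW
Heat removed = 216.82 kW

Q_out = 217 kW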